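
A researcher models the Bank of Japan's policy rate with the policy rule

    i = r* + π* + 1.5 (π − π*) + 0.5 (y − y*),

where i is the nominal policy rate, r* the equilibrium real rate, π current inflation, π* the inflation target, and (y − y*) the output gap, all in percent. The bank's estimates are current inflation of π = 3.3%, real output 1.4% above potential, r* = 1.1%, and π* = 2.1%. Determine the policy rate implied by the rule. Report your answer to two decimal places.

5.70%

Output 1.4% above potential → (y − y*) = 1.4.
i = 1.1 + 2.1 + 1.5 × (3.3 − 2.1) + 0.5 × 1.4
   = 1.1 + 2.1 + 1.8 + 0.7 = 5.70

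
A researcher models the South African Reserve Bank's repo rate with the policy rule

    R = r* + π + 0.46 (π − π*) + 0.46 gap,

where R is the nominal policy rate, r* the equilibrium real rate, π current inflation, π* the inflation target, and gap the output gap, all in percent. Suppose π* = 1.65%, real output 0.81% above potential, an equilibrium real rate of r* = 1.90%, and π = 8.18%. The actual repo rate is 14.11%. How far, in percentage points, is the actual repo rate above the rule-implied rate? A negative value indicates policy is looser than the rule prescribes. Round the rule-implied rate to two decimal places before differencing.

Output 0.81% above potential → gap = 0.81.
R = 1.90 + 8.18 + 0.46 × (8.18 − 1.65) + 0.46 × 0.81
   = 1.90 + 8.18 + 3.0038 + 0.3726 = 13.46
Deviation = 14.11 − 13.46 = 0.65 pp.

0.65 pp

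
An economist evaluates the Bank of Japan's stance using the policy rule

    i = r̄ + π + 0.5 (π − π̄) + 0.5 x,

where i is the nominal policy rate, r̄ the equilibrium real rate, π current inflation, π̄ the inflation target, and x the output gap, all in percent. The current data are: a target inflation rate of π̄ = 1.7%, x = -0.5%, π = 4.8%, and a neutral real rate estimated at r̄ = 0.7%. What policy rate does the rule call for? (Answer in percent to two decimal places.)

6.80%

i = 0.7 + 4.8 + 0.5 × (4.8 − 1.7) + 0.5 × (-0.5)
   = 0.7 + 4.8 + 1.55 − 0.25 = 6.80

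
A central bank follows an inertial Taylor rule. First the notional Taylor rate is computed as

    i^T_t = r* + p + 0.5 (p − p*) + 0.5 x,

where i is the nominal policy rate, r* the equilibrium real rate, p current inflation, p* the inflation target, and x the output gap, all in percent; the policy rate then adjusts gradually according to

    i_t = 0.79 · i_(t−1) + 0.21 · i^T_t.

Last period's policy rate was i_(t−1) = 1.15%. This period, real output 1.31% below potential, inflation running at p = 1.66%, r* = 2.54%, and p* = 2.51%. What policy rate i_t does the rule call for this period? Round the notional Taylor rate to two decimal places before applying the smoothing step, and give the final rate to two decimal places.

1.56%

Output 1.31% below potential → x = -1.31.
i^T_t = 2.54 + 1.66 + 0.5 × (1.66 − 2.51) + 0.5 × (-1.31)
   = 2.54 + 1.66 − 0.425 − 0.655 = 3.12
i_t = 0.79 × 1.15 + 0.21 × 3.12 = 0.9085 + 0.6552 = 1.56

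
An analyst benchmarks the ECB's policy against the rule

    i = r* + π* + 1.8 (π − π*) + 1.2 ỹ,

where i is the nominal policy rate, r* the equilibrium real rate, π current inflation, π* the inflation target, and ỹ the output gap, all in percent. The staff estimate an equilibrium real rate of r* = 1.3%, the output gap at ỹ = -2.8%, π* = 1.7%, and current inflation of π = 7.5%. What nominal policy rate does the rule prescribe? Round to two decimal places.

10.08%

i = 1.3 + 1.7 + 1.8 × (7.5 − 1.7) + 1.2 × (-2.8)
   = 1.3 + 1.7 + 10.44 − 3.36 = 10.08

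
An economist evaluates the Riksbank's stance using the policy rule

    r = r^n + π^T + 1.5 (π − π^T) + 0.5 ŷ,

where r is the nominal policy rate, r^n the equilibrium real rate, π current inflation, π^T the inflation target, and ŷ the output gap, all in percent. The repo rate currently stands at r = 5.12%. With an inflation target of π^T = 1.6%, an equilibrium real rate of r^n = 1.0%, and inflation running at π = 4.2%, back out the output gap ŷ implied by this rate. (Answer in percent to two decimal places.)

-2.76%

0.5 ŷ = 5.12 − 1.0 − 1.6 − 1.5 × (4.2 − 1.6) = -1.38
ŷ = -1.38 / 0.5 = -2.76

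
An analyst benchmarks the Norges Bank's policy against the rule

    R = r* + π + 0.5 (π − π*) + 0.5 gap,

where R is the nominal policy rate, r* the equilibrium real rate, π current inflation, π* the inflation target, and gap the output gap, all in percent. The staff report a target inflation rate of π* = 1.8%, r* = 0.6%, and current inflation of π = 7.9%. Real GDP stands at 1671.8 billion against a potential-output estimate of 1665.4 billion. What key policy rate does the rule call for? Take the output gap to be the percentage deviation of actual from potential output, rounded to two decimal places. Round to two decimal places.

Output gap = 100 × (1671.8 − 1665.4) / 1665.4 = 0.38%.
R = 0.60 + 7.90 + 0.5 × (7.90 − 1.80) + 0.5 × 0.38
   = 0.60 + 7.9 + 3.05 + 0.19 = 11.74

11.74%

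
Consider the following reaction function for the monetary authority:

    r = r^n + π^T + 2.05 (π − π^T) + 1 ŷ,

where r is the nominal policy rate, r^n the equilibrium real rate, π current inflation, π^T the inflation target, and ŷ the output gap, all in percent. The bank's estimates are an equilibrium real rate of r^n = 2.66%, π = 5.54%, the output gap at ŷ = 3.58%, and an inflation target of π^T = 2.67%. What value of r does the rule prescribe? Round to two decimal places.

14.79%

r = 2.66 + 2.67 + 2.05 × (5.54 − 2.67) + 1 × 3.58
   = 2.66 + 2.67 + 5.8835 + 3.58 = 14.79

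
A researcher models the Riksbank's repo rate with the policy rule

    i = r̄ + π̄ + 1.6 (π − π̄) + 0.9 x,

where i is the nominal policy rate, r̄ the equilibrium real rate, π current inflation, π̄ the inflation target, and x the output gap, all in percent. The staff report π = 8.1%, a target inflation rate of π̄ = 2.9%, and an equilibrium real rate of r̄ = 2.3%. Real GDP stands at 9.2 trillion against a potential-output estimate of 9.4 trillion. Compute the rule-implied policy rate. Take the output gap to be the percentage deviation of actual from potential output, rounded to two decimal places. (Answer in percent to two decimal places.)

11.60%

Output gap = 100 × (9.2 − 9.4) / 9.4 = -2.13%.
i = 2.30 + 2.90 + 1.6 × (8.10 − 2.90) + 0.9 × (-2.13)
   = 2.30 + 2.9 + 8.32 − 1.917 = 11.60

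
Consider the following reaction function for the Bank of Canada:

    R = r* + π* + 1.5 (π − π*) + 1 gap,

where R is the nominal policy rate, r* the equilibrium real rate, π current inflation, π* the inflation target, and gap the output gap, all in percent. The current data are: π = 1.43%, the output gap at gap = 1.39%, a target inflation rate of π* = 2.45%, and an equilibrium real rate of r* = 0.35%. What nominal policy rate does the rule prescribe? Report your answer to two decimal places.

R = 0.35 + 2.45 + 1.5 × (1.43 − 2.45) + 1 × 1.39
   = 0.35 + 2.45 − 1.53 + 1.39 = 2.66

2.66%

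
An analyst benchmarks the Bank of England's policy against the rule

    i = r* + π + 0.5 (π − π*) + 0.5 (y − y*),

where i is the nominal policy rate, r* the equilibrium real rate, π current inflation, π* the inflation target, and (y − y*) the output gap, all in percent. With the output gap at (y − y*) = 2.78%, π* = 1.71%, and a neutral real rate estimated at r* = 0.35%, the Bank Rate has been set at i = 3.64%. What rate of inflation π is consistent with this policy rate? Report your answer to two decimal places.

Collecting π: i = r* + (1 + 0.5) π − 0.5 π* + 0.5 (y − y*)
1.5 π = 3.64 − 0.35 + 0.5 × 1.71 − 0.5 × 2.78 = 2.755
π = 2.755 / 1.5 = 1.84

1.84%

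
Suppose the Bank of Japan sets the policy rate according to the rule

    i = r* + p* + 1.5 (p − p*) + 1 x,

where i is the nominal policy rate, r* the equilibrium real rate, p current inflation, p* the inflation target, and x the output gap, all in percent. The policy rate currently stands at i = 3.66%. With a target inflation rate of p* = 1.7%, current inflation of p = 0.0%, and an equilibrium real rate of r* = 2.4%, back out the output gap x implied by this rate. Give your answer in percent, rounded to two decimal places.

2.11%

1 x = 3.66 − 2.4 − 1.7 − 1.5 × (0.0 − 1.7) = 2.11
x = 2.11 / 1 = 2.11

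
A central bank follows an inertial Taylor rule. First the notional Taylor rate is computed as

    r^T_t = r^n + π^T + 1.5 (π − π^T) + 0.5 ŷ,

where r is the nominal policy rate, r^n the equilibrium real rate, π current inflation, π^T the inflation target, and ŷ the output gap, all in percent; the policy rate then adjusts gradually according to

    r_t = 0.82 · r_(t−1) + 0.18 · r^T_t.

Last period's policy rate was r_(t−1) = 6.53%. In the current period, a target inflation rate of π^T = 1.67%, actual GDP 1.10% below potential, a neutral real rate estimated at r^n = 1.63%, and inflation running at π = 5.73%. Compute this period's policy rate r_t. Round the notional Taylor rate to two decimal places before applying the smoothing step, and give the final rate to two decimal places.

Output 1.10% below potential → ŷ = -1.10.
r^T_t = 1.63 + 1.67 + 1.5 × (5.73 − 1.67) + 0.5 × (-1.10)
   = 1.63 + 1.67 + 6.09 − 0.55 = 8.84
r_t = 0.82 × 6.53 + 0.18 × 8.84 = 5.3546 + 1.5912 = 6.95

6.95%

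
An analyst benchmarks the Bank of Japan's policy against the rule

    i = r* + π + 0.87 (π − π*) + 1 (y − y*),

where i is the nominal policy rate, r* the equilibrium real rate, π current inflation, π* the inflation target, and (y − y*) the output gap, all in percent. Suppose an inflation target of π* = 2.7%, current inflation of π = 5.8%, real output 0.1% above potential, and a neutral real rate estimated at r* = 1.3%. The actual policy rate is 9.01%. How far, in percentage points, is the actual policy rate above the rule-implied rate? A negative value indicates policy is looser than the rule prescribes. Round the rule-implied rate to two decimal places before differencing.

-0.89 pp

Output 0.1% above potential → (y − y*) = 0.1.
i = 1.3 + 5.8 + 0.87 × (5.8 − 2.7) + 1 × 0.1
   = 1.3 + 5.8 + 2.697 + 0.1 = 9.90
Deviation = 9.01 − 9.90 = -0.89 pp.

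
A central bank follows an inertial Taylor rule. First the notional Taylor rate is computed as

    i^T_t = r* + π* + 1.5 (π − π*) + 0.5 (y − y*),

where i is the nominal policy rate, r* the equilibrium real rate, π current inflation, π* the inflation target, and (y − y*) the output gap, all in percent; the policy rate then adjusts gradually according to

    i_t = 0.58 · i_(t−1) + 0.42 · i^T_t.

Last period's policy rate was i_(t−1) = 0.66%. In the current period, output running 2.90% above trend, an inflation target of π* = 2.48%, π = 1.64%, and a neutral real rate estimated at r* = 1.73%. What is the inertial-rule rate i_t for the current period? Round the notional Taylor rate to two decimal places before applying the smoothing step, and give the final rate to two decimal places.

Output 2.90% above potential → (y − y*) = 2.90.
i^T_t = 1.73 + 2.48 + 1.5 × (1.64 − 2.48) + 0.5 × 2.90
   = 1.73 + 2.48 − 1.26 + 1.45 = 4.40
i_t = 0.58 × 0.66 + 0.42 × 4.40 = 0.3828 + 1.848 = 2.23

2.23%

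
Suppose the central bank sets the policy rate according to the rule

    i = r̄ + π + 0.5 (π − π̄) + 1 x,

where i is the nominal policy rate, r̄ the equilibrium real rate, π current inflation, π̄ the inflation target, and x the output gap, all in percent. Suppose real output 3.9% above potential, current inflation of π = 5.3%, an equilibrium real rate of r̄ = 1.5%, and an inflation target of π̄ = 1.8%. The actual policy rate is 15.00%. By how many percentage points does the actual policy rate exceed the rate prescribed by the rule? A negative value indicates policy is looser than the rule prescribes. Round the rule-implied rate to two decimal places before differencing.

2.55 pp

Output 3.9% above potential → x = 3.9.
i = 1.5 + 5.3 + 0.5 × (5.3 − 1.8) + 1 × 3.9
   = 1.5 + 5.3 + 1.75 + 3.9 = 12.45
Deviation = 15.00 − 12.45 = 2.55 pp.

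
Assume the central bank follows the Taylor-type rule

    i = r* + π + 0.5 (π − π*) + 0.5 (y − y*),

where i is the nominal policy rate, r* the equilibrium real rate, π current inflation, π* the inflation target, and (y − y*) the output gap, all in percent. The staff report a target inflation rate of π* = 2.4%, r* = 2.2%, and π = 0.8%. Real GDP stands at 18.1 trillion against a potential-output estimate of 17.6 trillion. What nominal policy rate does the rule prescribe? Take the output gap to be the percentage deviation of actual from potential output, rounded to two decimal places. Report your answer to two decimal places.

Output gap = 100 × (18.1 − 17.6) / 17.6 = 2.84%.
i = 2.20 + 0.80 + 0.5 × (0.80 − 2.40) + 0.5 × 2.84
   = 2.20 + 0.8 − 0.8 + 1.42 = 3.62

3.62%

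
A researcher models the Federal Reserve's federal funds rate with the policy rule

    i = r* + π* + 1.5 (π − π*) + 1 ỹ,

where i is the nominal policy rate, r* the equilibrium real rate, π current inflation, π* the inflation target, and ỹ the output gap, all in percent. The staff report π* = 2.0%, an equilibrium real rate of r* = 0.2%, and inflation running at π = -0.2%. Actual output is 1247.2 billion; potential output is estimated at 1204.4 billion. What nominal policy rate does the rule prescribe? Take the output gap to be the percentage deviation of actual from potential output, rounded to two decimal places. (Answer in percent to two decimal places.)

2.45%

Output gap = 100 × (1247.2 − 1204.4) / 1204.4 = 3.55%.
i = 0.20 + 2.00 + 1.5 × (-0.20 − 2.00) + 1 × 3.55
   = 0.20 + 2 − 3.3 + 3.55 = 2.45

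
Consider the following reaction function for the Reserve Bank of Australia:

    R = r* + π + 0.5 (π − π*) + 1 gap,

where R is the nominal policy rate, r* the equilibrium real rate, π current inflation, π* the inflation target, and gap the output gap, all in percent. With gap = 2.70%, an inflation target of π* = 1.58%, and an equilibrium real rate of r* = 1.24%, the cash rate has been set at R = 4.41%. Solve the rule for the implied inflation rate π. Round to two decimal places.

0.84%

Collecting π: R = r* + (1 + 0.5) π − 0.5 π* + 1 gap
1.5 π = 4.41 − 1.24 + 0.5 × 1.58 − 1 × 2.70 = 1.26
π = 1.26 / 1.5 = 0.84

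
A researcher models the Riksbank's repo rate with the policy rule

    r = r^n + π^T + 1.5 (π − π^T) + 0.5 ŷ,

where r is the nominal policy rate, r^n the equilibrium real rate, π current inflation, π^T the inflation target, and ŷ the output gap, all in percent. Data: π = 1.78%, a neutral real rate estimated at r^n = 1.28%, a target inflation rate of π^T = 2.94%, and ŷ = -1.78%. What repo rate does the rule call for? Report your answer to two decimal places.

r = 1.28 + 2.94 + 1.5 × (1.78 − 2.94) + 0.5 × (-1.78)
   = 1.28 + 2.94 − 1.74 − 0.89 = 1.59

1.59%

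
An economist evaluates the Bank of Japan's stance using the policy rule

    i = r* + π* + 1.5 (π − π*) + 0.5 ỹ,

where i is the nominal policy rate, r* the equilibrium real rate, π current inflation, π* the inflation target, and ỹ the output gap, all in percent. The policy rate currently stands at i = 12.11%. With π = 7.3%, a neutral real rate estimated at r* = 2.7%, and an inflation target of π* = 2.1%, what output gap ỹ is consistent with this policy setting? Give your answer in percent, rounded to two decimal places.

-0.98%

0.5 ỹ = 12.11 − 2.7 − 2.1 − 1.5 × (7.3 − 2.1) = -0.49
ỹ = -0.49 / 0.5 = -0.98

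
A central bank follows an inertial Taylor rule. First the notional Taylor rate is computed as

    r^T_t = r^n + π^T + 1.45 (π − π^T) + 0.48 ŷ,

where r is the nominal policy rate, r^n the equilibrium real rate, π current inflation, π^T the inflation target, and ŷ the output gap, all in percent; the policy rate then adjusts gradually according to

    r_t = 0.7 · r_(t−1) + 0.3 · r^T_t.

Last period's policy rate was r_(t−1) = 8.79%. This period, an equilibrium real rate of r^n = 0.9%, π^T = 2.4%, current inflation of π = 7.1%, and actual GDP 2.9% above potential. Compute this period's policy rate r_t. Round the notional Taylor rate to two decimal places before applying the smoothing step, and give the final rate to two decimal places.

9.61%

Output 2.9% above potential → ŷ = 2.9.
r^T_t = 0.9 + 2.4 + 1.45 × (7.1 − 2.4) + 0.48 × 2.9
   = 0.9 + 2.4 + 6.815 + 1.392 = 11.51
r_t = 0.7 × 8.79 + 0.3 × 11.51 = 6.153 + 3.453 = 9.61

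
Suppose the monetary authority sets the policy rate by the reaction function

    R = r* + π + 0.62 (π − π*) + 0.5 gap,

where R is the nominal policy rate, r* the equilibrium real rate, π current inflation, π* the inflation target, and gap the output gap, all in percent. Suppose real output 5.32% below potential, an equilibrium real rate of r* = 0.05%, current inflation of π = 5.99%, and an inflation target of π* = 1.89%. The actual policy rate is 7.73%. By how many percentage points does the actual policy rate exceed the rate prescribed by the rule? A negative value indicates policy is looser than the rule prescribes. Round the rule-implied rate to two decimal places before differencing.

Output 5.32% below potential → gap = -5.32.
R = 0.05 + 5.99 + 0.62 × (5.99 − 1.89) + 0.5 × (-5.32)
   = 0.05 + 5.99 + 2.542 − 2.66 = 5.92
Deviation = 7.73 − 5.92 = 1.81 pp.

1.81 pp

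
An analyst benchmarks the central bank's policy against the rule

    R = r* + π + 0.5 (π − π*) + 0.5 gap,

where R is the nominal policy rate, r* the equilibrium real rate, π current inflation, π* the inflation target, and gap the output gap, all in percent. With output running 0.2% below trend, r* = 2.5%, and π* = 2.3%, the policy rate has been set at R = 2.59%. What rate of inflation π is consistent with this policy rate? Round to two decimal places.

0.89%

Output 0.2% below potential → gap = -0.2.
Collecting π: R = r* + (1 + 0.5) π − 0.5 π* + 0.5 gap
1.5 π = 2.59 − 2.5 + 0.5 × 2.3 − 0.5 × (-0.2) = 1.34
π = 1.34 / 1.5 = 0.89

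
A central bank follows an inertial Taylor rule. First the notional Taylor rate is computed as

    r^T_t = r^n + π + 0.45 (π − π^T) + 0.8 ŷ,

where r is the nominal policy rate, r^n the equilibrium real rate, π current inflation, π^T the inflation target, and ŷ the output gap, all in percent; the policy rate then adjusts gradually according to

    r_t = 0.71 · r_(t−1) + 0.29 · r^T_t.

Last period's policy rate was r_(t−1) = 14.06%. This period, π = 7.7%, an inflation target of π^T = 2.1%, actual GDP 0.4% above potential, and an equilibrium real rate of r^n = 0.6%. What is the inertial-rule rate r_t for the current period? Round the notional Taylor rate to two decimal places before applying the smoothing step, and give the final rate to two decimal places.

Output 0.4% above potential → ŷ = 0.4.
r^T_t = 0.6 + 7.7 + 0.45 × (7.7 − 2.1) + 0.8 × 0.4
   = 0.6 + 7.7 + 2.52 + 0.32 = 11.14
r_t = 0.71 × 14.06 + 0.29 × 11.14 = 9.9826 + 3.2306 = 13.21

13.21%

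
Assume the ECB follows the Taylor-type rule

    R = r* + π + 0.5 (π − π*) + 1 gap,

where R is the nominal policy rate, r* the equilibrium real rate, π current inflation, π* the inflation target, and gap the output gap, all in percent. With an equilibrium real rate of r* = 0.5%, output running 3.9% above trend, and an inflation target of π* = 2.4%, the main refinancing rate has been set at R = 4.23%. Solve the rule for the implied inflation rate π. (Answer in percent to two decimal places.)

Output 3.9% above potential → gap = 3.9.
Collecting π: R = r* + (1 + 0.5) π − 0.5 π* + 1 gap
1.5 π = 4.23 − 0.5 + 0.5 × 2.4 − 1 × 3.9 = 1.03
π = 1.03 / 1.5 = 0.69

0.69%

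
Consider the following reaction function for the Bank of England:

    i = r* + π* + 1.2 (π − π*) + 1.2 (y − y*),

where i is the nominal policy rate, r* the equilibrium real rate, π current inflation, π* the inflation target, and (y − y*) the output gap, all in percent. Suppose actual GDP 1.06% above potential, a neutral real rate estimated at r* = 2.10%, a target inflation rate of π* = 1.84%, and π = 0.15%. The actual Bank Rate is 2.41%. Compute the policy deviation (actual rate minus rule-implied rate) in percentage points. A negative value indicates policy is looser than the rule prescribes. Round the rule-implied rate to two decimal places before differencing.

Output 1.06% above potential → (y − y*) = 1.06.
i = 2.10 + 1.84 + 1.2 × (0.15 − 1.84) + 1.2 × 1.06
   = 2.10 + 1.84 − 2.028 + 1.272 = 3.18
Deviation = 2.41 − 3.18 = -0.77 pp.

-0.77 pp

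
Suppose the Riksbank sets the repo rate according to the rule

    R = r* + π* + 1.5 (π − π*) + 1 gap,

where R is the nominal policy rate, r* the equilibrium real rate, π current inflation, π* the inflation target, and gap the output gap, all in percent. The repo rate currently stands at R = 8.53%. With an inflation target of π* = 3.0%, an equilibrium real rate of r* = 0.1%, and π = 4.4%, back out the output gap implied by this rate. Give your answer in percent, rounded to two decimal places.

3.33%

1 gap = 8.53 − 0.1 − 3.0 − 1.5 × (4.4 − 3.0) = 3.33
gap = 3.33 / 1 = 3.33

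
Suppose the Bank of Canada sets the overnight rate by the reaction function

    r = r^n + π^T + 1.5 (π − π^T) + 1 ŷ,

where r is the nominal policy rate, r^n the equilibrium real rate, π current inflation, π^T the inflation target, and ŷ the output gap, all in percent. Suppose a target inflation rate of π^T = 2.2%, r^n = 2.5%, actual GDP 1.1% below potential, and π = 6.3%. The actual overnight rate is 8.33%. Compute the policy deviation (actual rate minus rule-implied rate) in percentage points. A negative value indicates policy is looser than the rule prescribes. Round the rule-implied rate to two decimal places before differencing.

-1.42 pp

Output 1.1% below potential → ŷ = -1.1.
r = 2.5 + 2.2 + 1.5 × (6.3 − 2.2) + 1 × (-1.1)
   = 2.5 + 2.2 + 6.15 − 1.1 = 9.75
Deviation = 8.33 − 9.75 = -1.42 pp.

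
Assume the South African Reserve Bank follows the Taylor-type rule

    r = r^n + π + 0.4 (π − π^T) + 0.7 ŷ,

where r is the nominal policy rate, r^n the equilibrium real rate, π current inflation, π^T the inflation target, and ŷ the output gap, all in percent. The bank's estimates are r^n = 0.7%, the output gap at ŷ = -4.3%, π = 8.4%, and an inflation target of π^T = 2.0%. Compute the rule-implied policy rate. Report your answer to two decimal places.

8.65%

r = 0.7 + 8.4 + 0.4 × (8.4 − 2.0) + 0.7 × (-4.3)
   = 0.7 + 8.4 + 2.56 − 3.01 = 8.65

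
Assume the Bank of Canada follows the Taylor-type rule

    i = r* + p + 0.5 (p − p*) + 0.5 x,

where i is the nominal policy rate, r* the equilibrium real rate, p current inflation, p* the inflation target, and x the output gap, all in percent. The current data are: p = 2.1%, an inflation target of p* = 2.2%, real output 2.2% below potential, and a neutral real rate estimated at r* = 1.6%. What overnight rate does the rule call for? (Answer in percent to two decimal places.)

2.55%

Output 2.2% below potential → x = -2.2.
i = 1.6 + 2.1 + 0.5 × (2.1 − 2.2) + 0.5 × (-2.2)
   = 1.6 + 2.1 − 0.05 − 1.1 = 2.55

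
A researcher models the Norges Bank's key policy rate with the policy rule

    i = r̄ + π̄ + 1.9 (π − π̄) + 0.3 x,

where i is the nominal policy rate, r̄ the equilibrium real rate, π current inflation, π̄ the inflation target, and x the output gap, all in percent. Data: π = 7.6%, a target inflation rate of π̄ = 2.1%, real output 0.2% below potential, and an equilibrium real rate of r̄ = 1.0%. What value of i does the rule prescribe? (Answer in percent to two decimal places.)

13.49%

Output 0.2% below potential → x = -0.2.
i = 1.0 + 2.1 + 1.9 × (7.6 − 2.1) + 0.3 × (-0.2)
   = 1.0 + 2.1 + 10.45 − 0.06 = 13.49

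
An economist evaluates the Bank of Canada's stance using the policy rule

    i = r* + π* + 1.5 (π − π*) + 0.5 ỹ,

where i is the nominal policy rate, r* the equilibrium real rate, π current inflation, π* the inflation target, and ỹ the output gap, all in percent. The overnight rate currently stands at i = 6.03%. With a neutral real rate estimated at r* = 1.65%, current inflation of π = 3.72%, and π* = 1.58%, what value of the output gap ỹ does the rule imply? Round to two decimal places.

-0.82%

0.5 ỹ = 6.03 − 1.65 − 1.58 − 1.5 × (3.72 − 1.58) = -0.41
ỹ = -0.41 / 0.5 = -0.82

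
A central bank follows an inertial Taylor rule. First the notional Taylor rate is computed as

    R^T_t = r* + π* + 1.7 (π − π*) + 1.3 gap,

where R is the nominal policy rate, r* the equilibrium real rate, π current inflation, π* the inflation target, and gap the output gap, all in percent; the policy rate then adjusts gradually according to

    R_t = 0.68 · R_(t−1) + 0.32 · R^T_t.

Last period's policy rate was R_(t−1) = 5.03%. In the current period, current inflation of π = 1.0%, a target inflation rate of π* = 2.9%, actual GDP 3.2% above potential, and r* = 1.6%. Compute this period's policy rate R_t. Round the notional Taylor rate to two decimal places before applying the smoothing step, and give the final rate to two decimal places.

Output 3.2% above potential → gap = 3.2.
R^T_t = 1.6 + 2.9 + 1.7 × (1.0 − 2.9) + 1.3 × 3.2
   = 1.6 + 2.9 − 3.23 + 4.16 = 5.43
R_t = 0.68 × 5.03 + 0.32 × 5.43 = 3.4204 + 1.7376 = 5.16

5.16%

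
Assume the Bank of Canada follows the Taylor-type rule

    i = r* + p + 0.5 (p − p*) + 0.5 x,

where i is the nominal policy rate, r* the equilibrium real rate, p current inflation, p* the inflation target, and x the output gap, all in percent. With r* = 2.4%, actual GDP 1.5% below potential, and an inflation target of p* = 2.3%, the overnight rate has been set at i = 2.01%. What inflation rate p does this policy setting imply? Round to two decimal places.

Output 1.5% below potential → x = -1.5.
Collecting p: i = r* + (1 + 0.5) p − 0.5 p* + 0.5 x
1.5 p = 2.01 − 2.4 + 0.5 × 2.3 − 0.5 × (-1.5) = 1.51
p = 1.51 / 1.5 = 1.01

1.01%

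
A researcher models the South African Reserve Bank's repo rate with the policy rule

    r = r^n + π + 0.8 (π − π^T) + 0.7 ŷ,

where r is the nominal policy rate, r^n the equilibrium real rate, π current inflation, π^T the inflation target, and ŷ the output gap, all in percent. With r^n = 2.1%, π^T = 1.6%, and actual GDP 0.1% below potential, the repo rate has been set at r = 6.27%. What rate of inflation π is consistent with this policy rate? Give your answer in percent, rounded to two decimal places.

Output 0.1% below potential → ŷ = -0.1.
Collecting π: r = r^n + (1 + 0.8) π − 0.8 π^T + 0.7 ŷ
1.8 π = 6.27 − 2.1 + 0.8 × 1.6 − 0.7 × (-0.1) = 5.52
π = 5.52 / 1.8 = 3.07

3.07%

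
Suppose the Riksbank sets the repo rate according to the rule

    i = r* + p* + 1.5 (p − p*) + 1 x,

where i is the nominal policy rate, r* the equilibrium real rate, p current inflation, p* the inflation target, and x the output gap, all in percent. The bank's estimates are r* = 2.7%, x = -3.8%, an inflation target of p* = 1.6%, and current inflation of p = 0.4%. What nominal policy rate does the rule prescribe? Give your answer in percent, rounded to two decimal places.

i = 2.7 + 1.6 + 1.5 × (0.4 − 1.6) + 1 × (-3.8)
   = 2.7 + 1.6 − 1.8 − 3.8 = -1.30

-1.30%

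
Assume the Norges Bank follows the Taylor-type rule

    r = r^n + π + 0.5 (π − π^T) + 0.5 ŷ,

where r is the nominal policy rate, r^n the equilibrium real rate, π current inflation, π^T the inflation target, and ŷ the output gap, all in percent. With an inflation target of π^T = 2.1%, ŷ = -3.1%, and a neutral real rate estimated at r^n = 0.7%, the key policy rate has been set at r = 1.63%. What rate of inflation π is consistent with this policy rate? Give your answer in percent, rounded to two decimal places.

Collecting π: r = r^n + (1 + 0.5) π − 0.5 π^T + 0.5 ŷ
1.5 π = 1.63 − 0.7 + 0.5 × 2.1 − 0.5 × (-3.1) = 3.53
π = 3.53 / 1.5 = 2.35

2.35%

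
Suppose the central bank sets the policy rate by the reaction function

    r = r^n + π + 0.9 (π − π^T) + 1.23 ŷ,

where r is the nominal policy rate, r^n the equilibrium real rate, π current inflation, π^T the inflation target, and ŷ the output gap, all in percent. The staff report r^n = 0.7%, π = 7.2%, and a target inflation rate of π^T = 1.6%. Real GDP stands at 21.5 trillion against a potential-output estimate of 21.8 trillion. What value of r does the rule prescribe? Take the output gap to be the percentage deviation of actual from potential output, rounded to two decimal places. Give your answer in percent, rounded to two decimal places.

Output gap = 100 × (21.5 − 21.8) / 21.8 = -1.38%.
r = 0.70 + 7.20 + 0.9 × (7.20 − 1.60) + 1.23 × (-1.38)
   = 0.70 + 7.2 + 5.04 − 1.6974 = 11.24

11.24%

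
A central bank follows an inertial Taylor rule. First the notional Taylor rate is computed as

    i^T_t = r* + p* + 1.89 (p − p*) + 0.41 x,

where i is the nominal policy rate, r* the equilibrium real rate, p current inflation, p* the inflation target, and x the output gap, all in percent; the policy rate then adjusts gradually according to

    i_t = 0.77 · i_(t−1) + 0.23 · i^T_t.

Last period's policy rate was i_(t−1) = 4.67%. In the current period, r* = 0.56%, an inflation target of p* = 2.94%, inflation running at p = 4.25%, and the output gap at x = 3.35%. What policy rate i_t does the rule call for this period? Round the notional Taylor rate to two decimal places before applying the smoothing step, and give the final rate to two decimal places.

5.29%

i^T_t = 0.56 + 2.94 + 1.89 × (4.25 − 2.94) + 0.41 × 3.35
   = 0.56 + 2.94 + 2.4759 + 1.3735 = 7.35
i_t = 0.77 × 4.67 + 0.23 × 7.35 = 3.5959 + 1.6905 = 5.29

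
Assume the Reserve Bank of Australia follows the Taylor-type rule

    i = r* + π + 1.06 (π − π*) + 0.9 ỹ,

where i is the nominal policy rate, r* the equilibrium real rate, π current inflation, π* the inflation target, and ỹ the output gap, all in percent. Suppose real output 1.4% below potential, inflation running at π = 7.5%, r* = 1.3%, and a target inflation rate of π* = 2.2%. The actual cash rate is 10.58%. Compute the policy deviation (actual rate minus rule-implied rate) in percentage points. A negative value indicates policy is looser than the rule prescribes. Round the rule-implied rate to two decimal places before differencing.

-2.58 pp

Output 1.4% below potential → ỹ = -1.4.
i = 1.3 + 7.5 + 1.06 × (7.5 − 2.2) + 0.9 × (-1.4)
   = 1.3 + 7.5 + 5.618 − 1.26 = 13.16
Deviation = 10.58 − 13.16 = -2.58 pp.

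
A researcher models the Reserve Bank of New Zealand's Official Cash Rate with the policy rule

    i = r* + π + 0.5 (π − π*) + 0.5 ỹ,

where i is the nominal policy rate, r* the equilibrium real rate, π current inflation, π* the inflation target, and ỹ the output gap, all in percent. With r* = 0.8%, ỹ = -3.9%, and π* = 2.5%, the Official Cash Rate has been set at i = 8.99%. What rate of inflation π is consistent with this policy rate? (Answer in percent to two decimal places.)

Collecting π: i = r* + (1 + 0.5) π − 0.5 π* + 0.5 ỹ
1.5 π = 8.99 − 0.8 + 0.5 × 2.5 − 0.5 × (-3.9) = 11.39
π = 11.39 / 1.5 = 7.59

7.59%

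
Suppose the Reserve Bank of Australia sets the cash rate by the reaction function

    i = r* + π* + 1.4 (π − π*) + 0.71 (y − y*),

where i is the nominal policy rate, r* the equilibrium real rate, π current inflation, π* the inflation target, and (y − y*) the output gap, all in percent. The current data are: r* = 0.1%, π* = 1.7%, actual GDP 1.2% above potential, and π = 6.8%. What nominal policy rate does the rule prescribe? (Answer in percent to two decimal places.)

9.79%

Output 1.2% above potential → (y − y*) = 1.2.
i = 0.1 + 1.7 + 1.4 × (6.8 − 1.7) + 0.71 × 1.2
   = 0.1 + 1.7 + 7.14 + 0.852 = 9.79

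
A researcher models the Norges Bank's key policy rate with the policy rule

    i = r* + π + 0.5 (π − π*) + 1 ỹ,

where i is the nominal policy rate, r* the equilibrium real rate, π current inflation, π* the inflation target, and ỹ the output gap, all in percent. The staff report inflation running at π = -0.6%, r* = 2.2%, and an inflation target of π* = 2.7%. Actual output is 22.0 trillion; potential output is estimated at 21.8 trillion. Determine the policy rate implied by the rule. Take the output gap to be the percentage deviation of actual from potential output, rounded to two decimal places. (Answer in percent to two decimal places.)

0.87%

Output gap = 100 × (22.0 − 21.8) / 21.8 = 0.92%.
i = 2.20 + (-0.60) + 0.5 × (-0.60 − 2.70) + 1 × 0.92
   = 2.20 − 0.6 − 1.65 + 0.92 = 0.87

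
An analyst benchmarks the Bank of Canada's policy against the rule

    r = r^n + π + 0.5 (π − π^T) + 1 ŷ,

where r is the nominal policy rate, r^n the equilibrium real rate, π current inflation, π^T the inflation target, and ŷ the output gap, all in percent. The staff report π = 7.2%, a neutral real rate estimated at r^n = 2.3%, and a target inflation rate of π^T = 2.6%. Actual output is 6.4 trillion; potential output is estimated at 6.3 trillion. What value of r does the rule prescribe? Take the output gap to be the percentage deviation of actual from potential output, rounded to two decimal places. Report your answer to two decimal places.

13.39%

Output gap = 100 × (6.4 − 6.3) / 6.3 = 1.59%.
r = 2.30 + 7.20 + 0.5 × (7.20 − 2.60) + 1 × 1.59
   = 2.30 + 7.2 + 2.3 + 1.59 = 13.39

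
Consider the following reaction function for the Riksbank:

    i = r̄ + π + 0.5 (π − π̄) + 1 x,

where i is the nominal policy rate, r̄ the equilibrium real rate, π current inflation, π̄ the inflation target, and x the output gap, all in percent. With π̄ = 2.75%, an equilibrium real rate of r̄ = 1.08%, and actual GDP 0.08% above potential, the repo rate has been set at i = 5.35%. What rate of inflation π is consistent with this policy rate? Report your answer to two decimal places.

3.71%

Output 0.08% above potential → x = 0.08.
Collecting π: i = r̄ + (1 + 0.5) π − 0.5 π̄ + 1 x
1.5 π = 5.35 − 1.08 + 0.5 × 2.75 − 1 × 0.08 = 5.565
π = 5.565 / 1.5 = 3.71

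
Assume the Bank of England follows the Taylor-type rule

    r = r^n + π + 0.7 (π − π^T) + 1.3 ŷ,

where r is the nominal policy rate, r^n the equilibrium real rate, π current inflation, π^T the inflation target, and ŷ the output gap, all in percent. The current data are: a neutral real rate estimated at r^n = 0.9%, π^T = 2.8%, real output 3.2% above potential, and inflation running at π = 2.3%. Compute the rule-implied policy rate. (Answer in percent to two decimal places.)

7.01%

Output 3.2% above potential → ŷ = 3.2.
r = 0.9 + 2.3 + 0.7 × (2.3 − 2.8) + 1.3 × 3.2
   = 0.9 + 2.3 − 0.35 + 4.16 = 7.01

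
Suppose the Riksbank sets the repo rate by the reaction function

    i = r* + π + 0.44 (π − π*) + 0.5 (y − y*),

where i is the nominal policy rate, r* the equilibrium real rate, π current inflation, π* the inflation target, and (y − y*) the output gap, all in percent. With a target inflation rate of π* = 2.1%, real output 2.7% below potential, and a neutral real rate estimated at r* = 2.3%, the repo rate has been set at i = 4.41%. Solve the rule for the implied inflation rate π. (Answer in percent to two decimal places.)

3.04%

Output 2.7% below potential → (y − y*) = -2.7.
Collecting π: i = r* + (1 + 0.44) π − 0.44 π* + 0.5 (y − y*)
1.44 π = 4.41 − 2.3 + 0.44 × 2.1 − 0.5 × (-2.7) = 4.384
π = 4.384 / 1.44 = 3.04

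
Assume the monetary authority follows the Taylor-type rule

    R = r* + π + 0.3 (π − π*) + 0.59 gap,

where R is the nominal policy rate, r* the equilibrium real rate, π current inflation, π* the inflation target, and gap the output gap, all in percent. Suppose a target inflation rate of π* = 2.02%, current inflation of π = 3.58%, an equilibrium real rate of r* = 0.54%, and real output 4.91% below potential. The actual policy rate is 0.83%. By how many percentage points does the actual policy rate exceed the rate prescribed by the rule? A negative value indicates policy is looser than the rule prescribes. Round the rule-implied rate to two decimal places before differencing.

Output 4.91% below potential → gap = -4.91.
R = 0.54 + 3.58 + 0.3 × (3.58 − 2.02) + 0.59 × (-4.91)
   = 0.54 + 3.58 + 0.468 − 2.8969 = 1.69
Deviation = 0.83 − 1.69 = -0.86 pp.

-0.86 pp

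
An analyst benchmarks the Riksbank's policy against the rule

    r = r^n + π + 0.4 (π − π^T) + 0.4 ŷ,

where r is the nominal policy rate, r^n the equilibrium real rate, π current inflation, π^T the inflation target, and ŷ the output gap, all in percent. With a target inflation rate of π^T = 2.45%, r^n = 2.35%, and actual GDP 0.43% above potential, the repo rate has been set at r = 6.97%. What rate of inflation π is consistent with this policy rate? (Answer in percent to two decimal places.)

Output 0.43% above potential → ŷ = 0.43.
Collecting π: r = r^n + (1 + 0.4) π − 0.4 π^T + 0.4 ŷ
1.4 π = 6.97 − 2.35 + 0.4 × 2.45 − 0.4 × 0.43 = 5.428
π = 5.428 / 1.4 = 3.88

3.88%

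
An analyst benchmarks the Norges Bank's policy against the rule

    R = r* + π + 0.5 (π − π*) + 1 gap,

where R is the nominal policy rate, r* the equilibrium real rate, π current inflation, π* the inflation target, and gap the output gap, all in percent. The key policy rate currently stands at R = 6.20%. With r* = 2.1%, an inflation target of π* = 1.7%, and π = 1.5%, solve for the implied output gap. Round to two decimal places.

2.70%

1 gap = 6.20 − 2.1 − 1.5 − 0.5 × (1.5 − 1.7) = 2.7
gap = 2.7 / 1 = 2.70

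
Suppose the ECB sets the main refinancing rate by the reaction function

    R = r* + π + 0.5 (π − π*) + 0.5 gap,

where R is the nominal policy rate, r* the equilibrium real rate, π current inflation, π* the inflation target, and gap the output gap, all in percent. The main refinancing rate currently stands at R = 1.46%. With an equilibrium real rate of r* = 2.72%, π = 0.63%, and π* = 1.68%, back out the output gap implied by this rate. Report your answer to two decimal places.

0.5 gap = 1.46 − 2.72 − 0.63 − 0.5 × (0.63 − 1.68) = -1.365
gap = -1.365 / 0.5 = -2.73

-2.73%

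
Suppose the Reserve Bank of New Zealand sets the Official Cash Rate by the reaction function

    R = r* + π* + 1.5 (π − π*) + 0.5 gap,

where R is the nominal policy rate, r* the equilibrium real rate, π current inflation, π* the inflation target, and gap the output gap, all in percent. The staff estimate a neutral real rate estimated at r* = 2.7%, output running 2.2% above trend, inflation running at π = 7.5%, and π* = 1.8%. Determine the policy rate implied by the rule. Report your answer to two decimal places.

Output 2.2% above potential → gap = 2.2.
R = 2.7 + 1.8 + 1.5 × (7.5 − 1.8) + 0.5 × 2.2
   = 2.7 + 1.8 + 8.55 + 1.1 = 14.15

14.15%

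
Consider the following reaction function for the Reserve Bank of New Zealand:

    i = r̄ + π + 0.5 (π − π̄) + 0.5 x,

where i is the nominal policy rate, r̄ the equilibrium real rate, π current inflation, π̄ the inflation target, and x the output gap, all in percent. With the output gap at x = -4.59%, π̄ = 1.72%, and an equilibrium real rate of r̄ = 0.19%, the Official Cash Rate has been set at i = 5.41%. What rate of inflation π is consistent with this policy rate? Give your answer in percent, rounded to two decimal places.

Collecting π: i = r̄ + (1 + 0.5) π − 0.5 π̄ + 0.5 x
1.5 π = 5.41 − 0.19 + 0.5 × 1.72 − 0.5 × (-4.59) = 8.375
π = 8.375 / 1.5 = 5.58

5.58%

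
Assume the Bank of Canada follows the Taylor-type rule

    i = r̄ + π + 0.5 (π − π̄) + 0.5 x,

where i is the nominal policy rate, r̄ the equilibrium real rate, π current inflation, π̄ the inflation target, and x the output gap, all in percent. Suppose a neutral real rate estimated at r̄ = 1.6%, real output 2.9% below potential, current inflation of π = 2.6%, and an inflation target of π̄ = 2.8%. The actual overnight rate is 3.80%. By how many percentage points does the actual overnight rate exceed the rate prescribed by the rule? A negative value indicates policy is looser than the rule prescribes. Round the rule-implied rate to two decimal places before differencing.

Output 2.9% below potential → x = -2.9.
i = 1.6 + 2.6 + 0.5 × (2.6 − 2.8) + 0.5 × (-2.9)
   = 1.6 + 2.6 − 0.1 − 1.45 = 2.65
Deviation = 3.80 − 2.65 = 1.15 pp.

1.15 pp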